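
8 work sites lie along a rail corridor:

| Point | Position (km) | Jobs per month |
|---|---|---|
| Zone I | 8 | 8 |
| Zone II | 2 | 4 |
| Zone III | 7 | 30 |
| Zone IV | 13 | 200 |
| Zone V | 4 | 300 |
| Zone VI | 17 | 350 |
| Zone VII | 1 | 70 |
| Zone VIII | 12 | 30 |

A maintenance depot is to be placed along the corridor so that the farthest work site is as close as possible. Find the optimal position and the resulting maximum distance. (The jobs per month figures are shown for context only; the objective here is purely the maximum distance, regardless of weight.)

location 9, max distance 8

The 1-center on a line is the midpoint of the two extreme points: leftmost at 1, rightmost at 17.
Optimal location = (1 + 17)/2 = 9; maximum distance = (17 − 1)/2 = 8.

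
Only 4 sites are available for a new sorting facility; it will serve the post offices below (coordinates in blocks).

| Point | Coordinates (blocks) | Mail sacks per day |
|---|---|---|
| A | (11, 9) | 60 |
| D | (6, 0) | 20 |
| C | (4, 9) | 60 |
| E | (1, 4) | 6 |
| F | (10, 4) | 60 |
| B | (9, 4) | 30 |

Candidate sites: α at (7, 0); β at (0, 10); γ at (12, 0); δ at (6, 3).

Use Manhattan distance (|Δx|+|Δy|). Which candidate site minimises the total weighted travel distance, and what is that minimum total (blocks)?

δ, total 1656 blocks

Total weighted distance at each candidate:
  α (7, 0): total = 2180
  β (0, 10): total = 2792
  γ (12, 0): total = 2400
  δ (6, 3): total = 1656
Minimum is at δ with total 1656 blocks.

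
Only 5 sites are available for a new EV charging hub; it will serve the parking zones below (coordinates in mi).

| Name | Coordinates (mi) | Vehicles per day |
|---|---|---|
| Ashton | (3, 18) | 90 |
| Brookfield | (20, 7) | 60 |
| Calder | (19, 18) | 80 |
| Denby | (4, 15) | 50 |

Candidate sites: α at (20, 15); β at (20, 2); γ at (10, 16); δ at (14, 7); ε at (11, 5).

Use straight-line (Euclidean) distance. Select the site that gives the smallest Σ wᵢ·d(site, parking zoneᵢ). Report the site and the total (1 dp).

γ, total 2504.1 mi

Total weighted distance at each candidate:
  α (20, 15): total = 3086.6
  β (20, 2): total = 4714.3
  γ (10, 16): total = 2504.1
  δ (14, 7): total = 3367.0
  ε (11, 5): total = 3758.4
Minimum is at γ with total 2504.1 mi.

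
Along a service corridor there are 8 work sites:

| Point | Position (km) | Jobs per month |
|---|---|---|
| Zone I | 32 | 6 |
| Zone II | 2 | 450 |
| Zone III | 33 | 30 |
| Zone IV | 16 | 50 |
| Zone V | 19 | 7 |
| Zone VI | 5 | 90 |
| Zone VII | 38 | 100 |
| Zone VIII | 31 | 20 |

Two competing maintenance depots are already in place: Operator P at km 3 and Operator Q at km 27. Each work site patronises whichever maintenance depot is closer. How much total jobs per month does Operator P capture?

540

The indifferent point is the midpoint (3+27)/2 = 15; work sites left of it (closer to Operator P at 3) go to Operator P, those right go to Operator Q.
  Zone II at 2 (w=450) → Operator P
  Zone VI at 5 (w=90) → Operator P
  Zone IV at 16 (w=50) → Operator Q
  Zone V at 19 (w=7) → Operator Q
  Zone VIII at 31 (w=20) → Operator Q
  Zone I at 32 (w=6) → Operator Q
  Zone III at 33 (w=30) → Operator Q
  Zone VII at 38 (w=100) → Operator Q
Operator P captures 540; Operator Q captures 213.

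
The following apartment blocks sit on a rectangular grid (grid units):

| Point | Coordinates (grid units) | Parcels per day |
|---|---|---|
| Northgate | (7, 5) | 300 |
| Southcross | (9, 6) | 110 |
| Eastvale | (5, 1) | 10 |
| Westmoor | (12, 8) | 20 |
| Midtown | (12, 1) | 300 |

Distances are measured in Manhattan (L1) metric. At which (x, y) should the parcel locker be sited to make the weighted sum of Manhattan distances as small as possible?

Manhattan distance separates: Σwᵢ(|x−xᵢ|+|y−yᵢ|) = Σwᵢ|x−xᵢ| + Σwᵢ|y−yᵢ|, so x and y are optimised independently as 1-D weighted medians.
Total weight W = 740; half = 370.
x-coordinate, sorted with cumulative weight:
  x=5 (Eastvale, w=10) cum 10
  x=7 (Northgate, w=300) cum 310
  x=9 (Southcross, w=110) cum 420  ← median
  x=12 (Westmoor, w=20) cum 440
  x=12 (Midtown, w=300) cum 740
⇒ x* = 9
y-coordinate, sorted with cumulative weight:
  y=1 (Eastvale, w=10) cum 10
  y=1 (Midtown, w=300) cum 310
  y=5 (Northgate, w=300) cum 610  ← median
  y=6 (Southcross, w=110) cum 720
  y=8 (Westmoor, w=20) cum 740
⇒ y* = 5

(9, 5)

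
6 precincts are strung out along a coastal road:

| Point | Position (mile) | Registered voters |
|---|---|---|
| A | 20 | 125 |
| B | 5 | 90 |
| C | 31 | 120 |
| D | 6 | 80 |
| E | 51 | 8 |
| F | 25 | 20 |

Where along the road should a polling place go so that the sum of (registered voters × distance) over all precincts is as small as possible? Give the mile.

x = 20

For a sum of weighted absolute distances on a line, the optimum is the weighted median (not the mean). Total weight W = 443; half-weight = 221.5.
Sort by position and accumulate weight:
  mile 5 (B, w=90) → cum 90
  mile 6 (D, w=80) → cum 170
  mile 20 (A, w=125) → cum 295  ≥ 221.5 → median here
  mile 25 (F, w=20) → cum 315
  mile 31 (C, w=120) → cum 435
  mile 51 (E, w=8) → cum 443
Optimal location: mile 20.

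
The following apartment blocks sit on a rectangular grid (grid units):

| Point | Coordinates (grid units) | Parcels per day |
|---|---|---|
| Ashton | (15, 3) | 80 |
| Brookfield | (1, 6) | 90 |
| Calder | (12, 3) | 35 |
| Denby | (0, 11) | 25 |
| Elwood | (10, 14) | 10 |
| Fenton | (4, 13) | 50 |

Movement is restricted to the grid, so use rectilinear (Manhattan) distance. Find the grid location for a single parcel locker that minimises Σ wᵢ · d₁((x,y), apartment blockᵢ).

(4, 6)

Manhattan distance separates: Σwᵢ(|x−xᵢ|+|y−yᵢ|) = Σwᵢ|x−xᵢ| + Σwᵢ|y−yᵢ|, so x and y are optimised independently as 1-D weighted medians.
Total weight W = 290; half = 145.
x-coordinate, sorted with cumulative weight:
  x=0 (Denby, w=25) cum 25
  x=1 (Brookfield, w=90) cum 115
  x=4 (Fenton, w=50) cum 165  ← median
  x=10 (Elwood, w=10) cum 175
  x=12 (Calder, w=35) cum 210
  x=15 (Ashton, w=80) cum 290
⇒ x* = 4
y-coordinate, sorted with cumulative weight:
  y=3 (Ashton, w=80) cum 80
  y=3 (Calder, w=35) cum 115
  y=6 (Brookfield, w=90) cum 205  ← median
  y=11 (Denby, w=25) cum 230
  y=13 (Fenton, w=50) cum 280
  y=14 (Elwood, w=10) cum 290
⇒ y* = 6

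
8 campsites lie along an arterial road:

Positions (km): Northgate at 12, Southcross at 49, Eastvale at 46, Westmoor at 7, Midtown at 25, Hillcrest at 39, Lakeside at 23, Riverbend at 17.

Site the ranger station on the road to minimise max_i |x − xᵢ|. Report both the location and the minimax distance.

The 1-center on a line is the midpoint of the two extreme points: leftmost at 7, rightmost at 49.
Optimal location = (7 + 49)/2 = 28; maximum distance = (49 − 7)/2 = 21.

location 28, max distance 21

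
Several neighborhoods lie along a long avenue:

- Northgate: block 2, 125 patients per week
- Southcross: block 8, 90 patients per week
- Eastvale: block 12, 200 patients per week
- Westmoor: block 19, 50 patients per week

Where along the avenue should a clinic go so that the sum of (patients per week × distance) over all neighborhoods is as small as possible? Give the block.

x = 12

For a sum of weighted absolute distances on a line, the optimum is the weighted median (not the mean). Total weight W = 465; half-weight = 232.5.
Sort by position and accumulate weight:
  block 2 (Northgate, w=125) → cum 125
  block 8 (Southcross, w=90) → cum 215
  block 12 (Eastvale, w=200) → cum 415  ≥ 232.5 → median here
  block 19 (Westmoor, w=50) → cum 465
Optimal location: block 12.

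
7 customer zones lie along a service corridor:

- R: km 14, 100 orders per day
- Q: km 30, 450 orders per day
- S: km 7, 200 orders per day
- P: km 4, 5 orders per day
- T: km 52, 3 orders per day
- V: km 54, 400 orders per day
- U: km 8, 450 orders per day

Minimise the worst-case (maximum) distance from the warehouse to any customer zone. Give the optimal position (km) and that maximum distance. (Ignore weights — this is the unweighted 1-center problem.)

The 1-center on a line is the midpoint of the two extreme points: leftmost at 4, rightmost at 54.
Optimal location = (4 + 54)/2 = 29; maximum distance = (54 − 4)/2 = 25.

location 29, max distance 25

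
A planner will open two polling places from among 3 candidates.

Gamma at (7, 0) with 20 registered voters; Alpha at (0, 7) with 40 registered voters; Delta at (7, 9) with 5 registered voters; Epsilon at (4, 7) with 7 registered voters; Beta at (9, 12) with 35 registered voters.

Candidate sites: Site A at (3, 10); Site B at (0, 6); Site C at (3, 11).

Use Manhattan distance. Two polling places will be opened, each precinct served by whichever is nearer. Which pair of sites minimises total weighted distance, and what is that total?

Evaluate every pair (each demand assigned to the nearer of the two):
  {Site B, Site C}: total = 610
  {Site A, Site B}: total = 633
  {Site A, Site C}: total = 818
Best pair: {Site B, Site C} with total 610.

{Site B, Site C}, total 610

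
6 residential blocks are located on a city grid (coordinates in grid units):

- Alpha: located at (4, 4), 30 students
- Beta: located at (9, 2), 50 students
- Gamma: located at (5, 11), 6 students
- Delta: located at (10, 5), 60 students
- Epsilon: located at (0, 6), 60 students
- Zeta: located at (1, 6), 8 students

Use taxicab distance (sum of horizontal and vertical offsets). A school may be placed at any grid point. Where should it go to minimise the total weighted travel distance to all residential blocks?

Manhattan distance separates: Σwᵢ(|x−xᵢ|+|y−yᵢ|) = Σwᵢ|x−xᵢ| + Σwᵢ|y−yᵢ|, so x and y are optimised independently as 1-D weighted medians.
Total weight W = 214; half = 107.
x-coordinate, sorted with cumulative weight:
  x=0 (Epsilon, w=60) cum 60
  x=1 (Zeta, w=8) cum 68
  x=4 (Alpha, w=30) cum 98
  x=5 (Gamma, w=6) cum 104
  x=9 (Beta, w=50) cum 154  ← median
  x=10 (Delta, w=60) cum 214
⇒ x* = 9
y-coordinate, sorted with cumulative weight:
  y=2 (Beta, w=50) cum 50
  y=4 (Alpha, w=30) cum 80
  y=5 (Delta, w=60) cum 140  ← median
  y=6 (Epsilon, w=60) cum 200
  y=6 (Zeta, w=8) cum 208
  y=11 (Gamma, w=6) cum 214
⇒ y* = 5

(9, 5)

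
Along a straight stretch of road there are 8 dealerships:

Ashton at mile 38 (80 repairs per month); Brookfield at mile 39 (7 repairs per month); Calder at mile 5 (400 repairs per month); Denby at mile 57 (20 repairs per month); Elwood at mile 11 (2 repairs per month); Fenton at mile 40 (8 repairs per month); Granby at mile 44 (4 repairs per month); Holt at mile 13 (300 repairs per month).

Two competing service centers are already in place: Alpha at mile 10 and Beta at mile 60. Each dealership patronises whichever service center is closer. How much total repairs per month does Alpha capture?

The indifferent point is the midpoint (10+60)/2 = 35; dealerships left of it (closer to Alpha at 10) go to Alpha, those right go to Beta.
  Calder at 5 (w=400) → Alpha
  Elwood at 11 (w=2) → Alpha
  Holt at 13 (w=300) → Alpha
  Ashton at 38 (w=80) → Beta
  Brookfield at 39 (w=7) → Beta
  Fenton at 40 (w=8) → Beta
  Granby at 44 (w=4) → Beta
  Denby at 57 (w=20) → Beta
Alpha captures 702; Beta captures 119.

702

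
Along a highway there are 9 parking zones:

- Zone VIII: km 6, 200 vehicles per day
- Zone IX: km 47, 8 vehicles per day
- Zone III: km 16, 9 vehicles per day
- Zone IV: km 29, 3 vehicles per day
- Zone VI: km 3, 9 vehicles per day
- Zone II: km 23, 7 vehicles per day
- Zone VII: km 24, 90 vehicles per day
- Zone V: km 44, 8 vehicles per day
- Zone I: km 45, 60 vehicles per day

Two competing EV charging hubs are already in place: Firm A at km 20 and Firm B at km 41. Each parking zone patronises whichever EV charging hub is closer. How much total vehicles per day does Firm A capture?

The indifferent point is the midpoint (20+41)/2 = 30.5; parking zones left of it (closer to Firm A at 20) go to Firm A, those right go to Firm B.
  Zone VI at 3 (w=9) → Firm A
  Zone VIII at 6 (w=200) → Firm A
  Zone III at 16 (w=9) → Firm A
  Zone II at 23 (w=7) → Firm A
  Zone VII at 24 (w=90) → Firm A
  Zone IV at 29 (w=3) → Firm A
  Zone V at 44 (w=8) → Firm B
  Zone I at 45 (w=60) → Firm B
  Zone IX at 47 (w=8) → Firm B
Firm A captures 318; Firm B captures 76.

318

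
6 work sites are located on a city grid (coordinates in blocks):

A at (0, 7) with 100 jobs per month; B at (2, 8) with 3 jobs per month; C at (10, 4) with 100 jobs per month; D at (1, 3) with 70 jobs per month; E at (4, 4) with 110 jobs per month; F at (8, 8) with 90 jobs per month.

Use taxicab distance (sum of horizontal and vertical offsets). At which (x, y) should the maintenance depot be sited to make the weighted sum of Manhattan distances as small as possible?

Manhattan distance separates: Σwᵢ(|x−xᵢ|+|y−yᵢ|) = Σwᵢ|x−xᵢ| + Σwᵢ|y−yᵢ|, so x and y are optimised independently as 1-D weighted medians.
Total weight W = 473; half = 236.5.
x-coordinate, sorted with cumulative weight:
  x=0 (A, w=100) cum 100
  x=1 (D, w=70) cum 170
  x=2 (B, w=3) cum 173
  x=4 (E, w=110) cum 283  ← median
  x=8 (F, w=90) cum 373
  x=10 (C, w=100) cum 473
⇒ x* = 4
y-coordinate, sorted with cumulative weight:
  y=3 (D, w=70) cum 70
  y=4 (C, w=100) cum 170
  y=4 (E, w=110) cum 280  ← median
  y=7 (A, w=100) cum 380
  y=8 (B, w=3) cum 383
  y=8 (F, w=90) cum 473
⇒ y* = 4

(4, 4)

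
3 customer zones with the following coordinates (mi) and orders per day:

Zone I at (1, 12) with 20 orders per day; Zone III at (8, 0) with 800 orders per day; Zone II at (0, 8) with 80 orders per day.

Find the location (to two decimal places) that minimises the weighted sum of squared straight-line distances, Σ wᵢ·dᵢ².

The minimiser of Σwᵢ‖p−pᵢ‖² is the weighted centroid p* = (Σwᵢpᵢ)/(Σwᵢ).
Σwᵢ = 900.
Σwᵢxᵢ = 20·1 + 800·8 + 80·0 = 6420.
Σwᵢyᵢ = 20·12 + 800·0 + 80·8 = 880.
x* = 6420/900 = 7.13, y* = 880/900 = 0.98.

(7.13, 0.98)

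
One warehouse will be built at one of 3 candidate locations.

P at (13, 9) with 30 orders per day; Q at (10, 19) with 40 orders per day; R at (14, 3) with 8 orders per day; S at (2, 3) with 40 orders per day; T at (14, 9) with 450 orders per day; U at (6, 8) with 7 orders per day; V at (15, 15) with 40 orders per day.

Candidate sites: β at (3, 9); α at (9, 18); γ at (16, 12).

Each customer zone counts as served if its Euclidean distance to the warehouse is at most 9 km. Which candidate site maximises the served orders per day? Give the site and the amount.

γ, covering 520

Coverage radius r = 9 km; a point is covered iff (Δx)²+(Δy)² ≤ 9² = 81.
  β (3, 9): covers {S, U} → 47
  α (9, 18): covers {Q, V} → 80
  γ (16, 12): covers {P, T, V} → 520
Maximum coverage at γ: 520 orders per day.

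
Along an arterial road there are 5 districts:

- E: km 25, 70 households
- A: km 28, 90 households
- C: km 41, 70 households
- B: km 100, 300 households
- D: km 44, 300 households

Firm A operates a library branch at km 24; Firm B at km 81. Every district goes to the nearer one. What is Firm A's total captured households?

The indifferent point is the midpoint (24+81)/2 = 52.5; districts left of it (closer to Firm A at 24) go to Firm A, those right go to Firm B.
  E at 25 (w=70) → Firm A
  A at 28 (w=90) → Firm A
  C at 41 (w=70) → Firm A
  D at 44 (w=300) → Firm A
  B at 100 (w=300) → Firm B
Firm A captures 530; Firm B captures 300.

530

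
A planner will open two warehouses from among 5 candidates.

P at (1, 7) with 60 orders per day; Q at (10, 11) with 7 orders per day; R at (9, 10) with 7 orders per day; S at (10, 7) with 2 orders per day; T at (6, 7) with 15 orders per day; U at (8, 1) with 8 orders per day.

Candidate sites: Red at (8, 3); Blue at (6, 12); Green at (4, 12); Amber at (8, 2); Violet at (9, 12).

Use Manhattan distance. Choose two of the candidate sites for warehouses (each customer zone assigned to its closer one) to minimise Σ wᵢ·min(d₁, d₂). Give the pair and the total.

{Red, Green}, total 696

Evaluate every pair (each demand assigned to the nearer of the two):
  {Red, Green}: total = 696
  {Green, Amber}: total = 705
  {Green, Violet}: total = 721
  {Blue, Green}: total = 747
  {Blue, Amber}: total = 767
  {Red, Blue}: total = 773
  {Red, Violet}: total = 806
  {Blue, Violet}: total = 811
  {Amber, Violet}: total = 873
  {Red, Amber}: total = 896
Best pair: {Red, Green} with total 696.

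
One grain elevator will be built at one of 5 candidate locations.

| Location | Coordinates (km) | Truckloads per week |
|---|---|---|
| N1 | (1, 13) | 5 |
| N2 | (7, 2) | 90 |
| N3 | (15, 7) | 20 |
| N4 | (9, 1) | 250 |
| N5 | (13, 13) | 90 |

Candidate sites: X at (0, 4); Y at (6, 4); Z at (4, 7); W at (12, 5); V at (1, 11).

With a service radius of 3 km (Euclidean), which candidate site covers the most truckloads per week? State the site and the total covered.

Coverage radius r = 3 km; a point is covered iff (Δx)²+(Δy)² ≤ 3² = 9.
  X (0, 4): covers {none} → 0
  Y (6, 4): covers {N2} → 90
  Z (4, 7): covers {none} → 0
  W (12, 5): covers {none} → 0
  V (1, 11): covers {N1} → 5
Maximum coverage at Y: 90 truckloads per week.

Y, covering 90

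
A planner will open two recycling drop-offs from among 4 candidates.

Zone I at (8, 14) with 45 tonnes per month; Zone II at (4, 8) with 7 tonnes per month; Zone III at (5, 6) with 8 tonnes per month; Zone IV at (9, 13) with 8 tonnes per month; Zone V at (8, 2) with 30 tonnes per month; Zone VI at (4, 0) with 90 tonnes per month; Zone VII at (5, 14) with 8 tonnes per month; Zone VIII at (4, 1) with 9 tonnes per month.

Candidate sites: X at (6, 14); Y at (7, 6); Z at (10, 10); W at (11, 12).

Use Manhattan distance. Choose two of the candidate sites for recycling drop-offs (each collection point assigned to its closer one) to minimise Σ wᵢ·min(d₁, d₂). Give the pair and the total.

Evaluate every pair (each demand assigned to the nearer of the two):
  {X, Y}: total = 1213
  {Y, W}: total = 1396
  {Y, Z}: total = 1457
  {X, Z}: total = 2133
  {X, W}: total = 2215
  {Z, W}: total = 2316
Best pair: {X, Y} with total 1213.

{X, Y}, total 1213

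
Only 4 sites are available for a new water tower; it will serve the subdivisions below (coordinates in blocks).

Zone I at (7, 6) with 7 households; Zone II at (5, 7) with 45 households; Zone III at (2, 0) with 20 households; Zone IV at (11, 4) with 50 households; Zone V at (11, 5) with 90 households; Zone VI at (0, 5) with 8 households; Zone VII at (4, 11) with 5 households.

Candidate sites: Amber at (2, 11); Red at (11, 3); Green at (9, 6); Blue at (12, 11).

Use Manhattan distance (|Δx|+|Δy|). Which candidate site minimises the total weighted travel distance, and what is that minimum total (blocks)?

Total weighted distance at each candidate:
  Amber (2, 11): total = 2829
  Red (11, 3): total = 1148
  Green (9, 6): total = 1099
  Blue (12, 11): total = 2199
Minimum is at Green with total 1099 blocks.

Green, total 1099 blocks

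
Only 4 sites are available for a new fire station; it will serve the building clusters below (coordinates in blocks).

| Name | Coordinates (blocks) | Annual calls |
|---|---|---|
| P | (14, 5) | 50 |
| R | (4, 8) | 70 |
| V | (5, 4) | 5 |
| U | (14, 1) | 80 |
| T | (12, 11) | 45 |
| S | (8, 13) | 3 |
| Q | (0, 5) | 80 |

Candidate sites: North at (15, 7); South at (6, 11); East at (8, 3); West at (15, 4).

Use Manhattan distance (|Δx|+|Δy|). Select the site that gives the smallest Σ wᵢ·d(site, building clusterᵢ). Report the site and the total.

Total weighted distance at each candidate:
  North (15, 7): total = 3329
  South (6, 11): total = 3772
  East (8, 3): total = 3060
  West (15, 4): total = 3298
Minimum is at East with total 3060 blocks.

East, total 3060 blocks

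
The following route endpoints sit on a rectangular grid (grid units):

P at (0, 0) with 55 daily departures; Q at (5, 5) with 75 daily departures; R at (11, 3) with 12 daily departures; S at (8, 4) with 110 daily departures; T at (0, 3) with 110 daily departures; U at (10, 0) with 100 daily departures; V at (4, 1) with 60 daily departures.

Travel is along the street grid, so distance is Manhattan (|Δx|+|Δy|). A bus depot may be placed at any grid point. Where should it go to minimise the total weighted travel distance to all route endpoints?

(5, 3)

Manhattan distance separates: Σwᵢ(|x−xᵢ|+|y−yᵢ|) = Σwᵢ|x−xᵢ| + Σwᵢ|y−yᵢ|, so x and y are optimised independently as 1-D weighted medians.
Total weight W = 522; half = 261.
x-coordinate, sorted with cumulative weight:
  x=0 (P, w=55) cum 55
  x=0 (T, w=110) cum 165
  x=4 (V, w=60) cum 225
  x=5 (Q, w=75) cum 300  ← median
  x=8 (S, w=110) cum 410
  x=10 (U, w=100) cum 510
  x=11 (R, w=12) cum 522
⇒ x* = 5
y-coordinate, sorted with cumulative weight:
  y=0 (P, w=55) cum 55
  y=0 (U, w=100) cum 155
  y=1 (V, w=60) cum 215
  y=3 (R, w=12) cum 227
  y=3 (T, w=110) cum 337  ← median
  y=4 (S, w=110) cum 447
  y=5 (Q, w=75) cum 522
⇒ y* = 3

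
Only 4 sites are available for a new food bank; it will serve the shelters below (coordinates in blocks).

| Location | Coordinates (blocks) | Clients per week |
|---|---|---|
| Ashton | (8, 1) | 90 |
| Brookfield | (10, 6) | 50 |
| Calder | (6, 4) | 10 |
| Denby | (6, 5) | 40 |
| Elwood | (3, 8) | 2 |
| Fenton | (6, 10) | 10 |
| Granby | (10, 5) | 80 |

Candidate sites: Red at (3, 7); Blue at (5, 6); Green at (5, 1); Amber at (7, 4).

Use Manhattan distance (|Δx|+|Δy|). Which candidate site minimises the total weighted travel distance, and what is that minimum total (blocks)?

Total weighted distance at each candidate:
  Red (3, 7): total = 2432
  Blue (5, 6): total = 1618
  Green (5, 1): total = 1848
  Amber (7, 4): total = 1106
Minimum is at Amber with total 1106 blocks.

Amber, total 1106 blocks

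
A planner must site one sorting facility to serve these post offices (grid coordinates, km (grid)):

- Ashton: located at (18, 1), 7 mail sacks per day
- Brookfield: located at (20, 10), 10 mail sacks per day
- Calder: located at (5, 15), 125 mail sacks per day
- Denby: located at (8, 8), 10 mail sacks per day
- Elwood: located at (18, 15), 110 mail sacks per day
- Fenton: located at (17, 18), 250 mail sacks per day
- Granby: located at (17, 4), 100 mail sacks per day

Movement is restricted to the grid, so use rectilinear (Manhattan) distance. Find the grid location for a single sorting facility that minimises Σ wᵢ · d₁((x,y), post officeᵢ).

(17, 15)

Manhattan distance separates: Σwᵢ(|x−xᵢ|+|y−yᵢ|) = Σwᵢ|x−xᵢ| + Σwᵢ|y−yᵢ|, so x and y are optimised independently as 1-D weighted medians.
Total weight W = 612; half = 306.
x-coordinate, sorted with cumulative weight:
  x=5 (Calder, w=125) cum 125
  x=8 (Denby, w=10) cum 135
  x=17 (Fenton, w=250) cum 385  ← median
  x=17 (Granby, w=100) cum 485
  x=18 (Ashton, w=7) cum 492
  x=18 (Elwood, w=110) cum 602
  x=20 (Brookfield, w=10) cum 612
⇒ x* = 17
y-coordinate, sorted with cumulative weight:
  y=1 (Ashton, w=7) cum 7
  y=4 (Granby, w=100) cum 107
  y=8 (Denby, w=10) cum 117
  y=10 (Brookfield, w=10) cum 127
  y=15 (Calder, w=125) cum 252
  y=15 (Elwood, w=110) cum 362  ← median
  y=18 (Fenton, w=250) cum 612
⇒ y* = 15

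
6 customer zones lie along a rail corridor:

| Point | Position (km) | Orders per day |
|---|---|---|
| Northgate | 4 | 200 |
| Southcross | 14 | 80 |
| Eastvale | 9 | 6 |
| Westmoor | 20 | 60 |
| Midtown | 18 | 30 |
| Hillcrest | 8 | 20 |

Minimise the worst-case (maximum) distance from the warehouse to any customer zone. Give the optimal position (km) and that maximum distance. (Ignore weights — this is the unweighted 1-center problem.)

The 1-center on a line is the midpoint of the two extreme points: leftmost at 4, rightmost at 20.
Optimal location = (4 + 20)/2 = 12; maximum distance = (20 − 4)/2 = 8.

location 12, max distance 8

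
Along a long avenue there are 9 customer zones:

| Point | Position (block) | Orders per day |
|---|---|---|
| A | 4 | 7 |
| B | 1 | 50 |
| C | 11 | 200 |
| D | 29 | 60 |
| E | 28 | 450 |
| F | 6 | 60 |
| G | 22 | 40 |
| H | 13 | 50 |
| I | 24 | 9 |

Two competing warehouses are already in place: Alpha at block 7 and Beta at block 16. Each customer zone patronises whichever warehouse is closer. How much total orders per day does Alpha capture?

The indifferent point is the midpoint (7+16)/2 = 11.5; customer zones left of it (closer to Alpha at 7) go to Alpha, those right go to Beta.
  B at 1 (w=50) → Alpha
  A at 4 (w=7) → Alpha
  F at 6 (w=60) → Alpha
  C at 11 (w=200) → Alpha
  H at 13 (w=50) → Beta
  G at 22 (w=40) → Beta
  I at 24 (w=9) → Beta
  E at 28 (w=450) → Beta
  D at 29 (w=60) → Beta
Alpha captures 317; Beta captures 609.

317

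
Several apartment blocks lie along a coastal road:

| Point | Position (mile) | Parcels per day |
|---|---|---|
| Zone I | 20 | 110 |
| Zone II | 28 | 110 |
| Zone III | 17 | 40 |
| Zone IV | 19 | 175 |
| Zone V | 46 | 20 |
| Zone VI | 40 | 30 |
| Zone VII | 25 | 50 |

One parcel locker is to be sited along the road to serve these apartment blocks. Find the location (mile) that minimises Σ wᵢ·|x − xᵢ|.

x = 20

For a sum of weighted absolute distances on a line, the optimum is the weighted median (not the mean). Total weight W = 535; half-weight = 267.5.
Sort by position and accumulate weight:
  mile 17 (Zone III, w=40) → cum 40
  mile 19 (Zone IV, w=175) → cum 215
  mile 20 (Zone I, w=110) → cum 325  ≥ 267.5 → median here
  mile 25 (Zone VII, w=50) → cum 375
  mile 28 (Zone II, w=110) → cum 485
  mile 40 (Zone VI, w=30) → cum 515
  mile 46 (Zone V, w=20) → cum 535
Optimal location: mile 20.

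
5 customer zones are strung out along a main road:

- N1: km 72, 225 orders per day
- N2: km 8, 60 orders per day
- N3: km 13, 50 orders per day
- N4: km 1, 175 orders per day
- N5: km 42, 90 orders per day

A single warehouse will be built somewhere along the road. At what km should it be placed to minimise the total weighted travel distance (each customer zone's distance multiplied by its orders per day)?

For a sum of weighted absolute distances on a line, the optimum is the weighted median (not the mean). Total weight W = 600; half-weight = 300.
Sort by position and accumulate weight:
  km 1 (N4, w=175) → cum 175
  km 8 (N2, w=60) → cum 235
  km 13 (N3, w=50) → cum 285
  km 42 (N5, w=90) → cum 375  ≥ 300 → median here
  km 72 (N1, w=225) → cum 600
Optimal location: km 42.

x = 42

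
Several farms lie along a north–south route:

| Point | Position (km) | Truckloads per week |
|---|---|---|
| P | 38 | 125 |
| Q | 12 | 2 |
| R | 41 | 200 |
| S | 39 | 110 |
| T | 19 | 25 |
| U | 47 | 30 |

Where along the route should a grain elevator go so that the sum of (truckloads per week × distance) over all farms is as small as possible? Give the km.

For a sum of weighted absolute distances on a line, the optimum is the weighted median (not the mean). Total weight W = 492; half-weight = 246.
Sort by position and accumulate weight:
  km 12 (Q, w=2) → cum 2
  km 19 (T, w=25) → cum 27
  km 38 (P, w=125) → cum 152
  km 39 (S, w=110) → cum 262  ≥ 246 → median here
  km 41 (R, w=200) → cum 462
  km 47 (U, w=30) → cum 492
Optimal location: km 39.

x = 39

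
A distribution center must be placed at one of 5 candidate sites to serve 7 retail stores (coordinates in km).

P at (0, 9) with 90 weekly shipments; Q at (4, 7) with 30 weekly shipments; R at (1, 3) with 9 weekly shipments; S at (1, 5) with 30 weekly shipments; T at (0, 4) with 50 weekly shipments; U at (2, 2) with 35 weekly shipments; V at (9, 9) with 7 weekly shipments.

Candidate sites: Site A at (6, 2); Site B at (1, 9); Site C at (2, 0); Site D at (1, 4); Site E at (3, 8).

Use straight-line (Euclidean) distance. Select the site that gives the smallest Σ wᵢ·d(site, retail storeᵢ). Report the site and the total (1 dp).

Total weighted distance at each candidate:
  Site A (6, 2): total = 1721.7
  Site B (1, 9): total = 930.6
  Site C (2, 0): total = 1603.0
  Site D (1, 4): total = 819.5
  Site E (3, 8): total = 989.1
Minimum is at Site D with total 819.5 km.

Site D, total 819.5 km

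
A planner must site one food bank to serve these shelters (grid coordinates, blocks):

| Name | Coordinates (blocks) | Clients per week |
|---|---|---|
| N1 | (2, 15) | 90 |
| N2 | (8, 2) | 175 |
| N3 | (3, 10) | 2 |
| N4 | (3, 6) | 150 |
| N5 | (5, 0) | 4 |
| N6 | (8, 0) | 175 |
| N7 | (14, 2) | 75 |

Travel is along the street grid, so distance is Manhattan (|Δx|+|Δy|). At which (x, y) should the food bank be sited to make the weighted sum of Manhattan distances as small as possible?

(8, 2)

Manhattan distance separates: Σwᵢ(|x−xᵢ|+|y−yᵢ|) = Σwᵢ|x−xᵢ| + Σwᵢ|y−yᵢ|, so x and y are optimised independently as 1-D weighted medians.
Total weight W = 671; half = 335.5.
x-coordinate, sorted with cumulative weight:
  x=2 (N1, w=90) cum 90
  x=3 (N3, w=2) cum 92
  x=3 (N4, w=150) cum 242
  x=5 (N5, w=4) cum 246
  x=8 (N2, w=175) cum 421  ← median
  x=8 (N6, w=175) cum 596
  x=14 (N7, w=75) cum 671
⇒ x* = 8
y-coordinate, sorted with cumulative weight:
  y=0 (N5, w=4) cum 4
  y=0 (N6, w=175) cum 179
  y=2 (N2, w=175) cum 354  ← median
  y=2 (N7, w=75) cum 429
  y=6 (N4, w=150) cum 579
  y=10 (N3, w=2) cum 581
  y=15 (N1, w=90) cum 671
⇒ y* = 2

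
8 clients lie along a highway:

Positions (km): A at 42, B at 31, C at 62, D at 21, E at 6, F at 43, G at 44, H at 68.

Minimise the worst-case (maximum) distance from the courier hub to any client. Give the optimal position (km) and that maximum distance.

The 1-center on a line is the midpoint of the two extreme points: leftmost at 6, rightmost at 68.
Optimal location = (6 + 68)/2 = 37; maximum distance = (68 − 6)/2 = 31.

location 37, max distance 31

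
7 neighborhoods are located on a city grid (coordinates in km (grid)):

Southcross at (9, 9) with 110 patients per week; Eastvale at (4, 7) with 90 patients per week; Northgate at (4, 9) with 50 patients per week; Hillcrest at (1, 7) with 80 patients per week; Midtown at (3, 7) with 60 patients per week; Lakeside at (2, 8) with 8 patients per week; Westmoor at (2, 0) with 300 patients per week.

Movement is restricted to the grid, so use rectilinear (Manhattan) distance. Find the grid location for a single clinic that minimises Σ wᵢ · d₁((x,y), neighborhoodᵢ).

(2, 7)

Manhattan distance separates: Σwᵢ(|x−xᵢ|+|y−yᵢ|) = Σwᵢ|x−xᵢ| + Σwᵢ|y−yᵢ|, so x and y are optimised independently as 1-D weighted medians.
Total weight W = 698; half = 349.
x-coordinate, sorted with cumulative weight:
  x=1 (Hillcrest, w=80) cum 80
  x=2 (Lakeside, w=8) cum 88
  x=2 (Westmoor, w=300) cum 388  ← median
  x=3 (Midtown, w=60) cum 448
  x=4 (Eastvale, w=90) cum 538
  x=4 (Northgate, w=50) cum 588
  x=9 (Southcross, w=110) cum 698
⇒ x* = 2
y-coordinate, sorted with cumulative weight:
  y=0 (Westmoor, w=300) cum 300
  y=7 (Eastvale, w=90) cum 390  ← median
  y=7 (Hillcrest, w=80) cum 470
  y=7 (Midtown, w=60) cum 530
  y=8 (Lakeside, w=8) cum 538
  y=9 (Southcross, w=110) cum 648
  y=9 (Northgate, w=50) cum 698
⇒ y* = 7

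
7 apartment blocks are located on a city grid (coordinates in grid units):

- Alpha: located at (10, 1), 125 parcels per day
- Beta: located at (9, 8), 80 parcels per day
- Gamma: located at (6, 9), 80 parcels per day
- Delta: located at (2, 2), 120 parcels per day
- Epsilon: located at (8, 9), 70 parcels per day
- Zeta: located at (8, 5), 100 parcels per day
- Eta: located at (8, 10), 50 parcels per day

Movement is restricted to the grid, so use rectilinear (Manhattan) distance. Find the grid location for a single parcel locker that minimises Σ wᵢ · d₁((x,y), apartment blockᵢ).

(8, 5)

Manhattan distance separates: Σwᵢ(|x−xᵢ|+|y−yᵢ|) = Σwᵢ|x−xᵢ| + Σwᵢ|y−yᵢ|, so x and y are optimised independently as 1-D weighted medians.
Total weight W = 625; half = 312.5.
x-coordinate, sorted with cumulative weight:
  x=2 (Delta, w=120) cum 120
  x=6 (Gamma, w=80) cum 200
  x=8 (Epsilon, w=70) cum 270
  x=8 (Zeta, w=100) cum 370  ← median
  x=8 (Eta, w=50) cum 420
  x=9 (Beta, w=80) cum 500
  x=10 (Alpha, w=125) cum 625
⇒ x* = 8
y-coordinate, sorted with cumulative weight:
  y=1 (Alpha, w=125) cum 125
  y=2 (Delta, w=120) cum 245
  y=5 (Zeta, w=100) cum 345  ← median
  y=8 (Beta, w=80) cum 425
  y=9 (Gamma, w=80) cum 505
  y=9 (Epsilon, w=70) cum 575
  y=10 (Eta, w=50) cum 625
⇒ y* = 5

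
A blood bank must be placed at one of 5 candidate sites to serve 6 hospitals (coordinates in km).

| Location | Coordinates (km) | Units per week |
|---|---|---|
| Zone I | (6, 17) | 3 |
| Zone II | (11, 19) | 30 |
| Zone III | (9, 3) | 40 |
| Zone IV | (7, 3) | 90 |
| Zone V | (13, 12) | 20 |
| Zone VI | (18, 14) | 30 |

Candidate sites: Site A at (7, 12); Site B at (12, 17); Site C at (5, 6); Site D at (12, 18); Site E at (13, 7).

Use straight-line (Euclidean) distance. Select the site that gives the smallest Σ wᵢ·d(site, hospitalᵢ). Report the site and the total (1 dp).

Total weighted distance at each candidate:
  Site A (7, 12): total = 1891.4
  Site B (12, 17): total = 2299.0
  Site C (5, 6): total = 1645.1
  Site D (12, 18): total = 2433.6
  Site E (13, 7): total = 1634.9
Minimum is at Site E with total 1634.9 km.

Site E, total 1634.9 km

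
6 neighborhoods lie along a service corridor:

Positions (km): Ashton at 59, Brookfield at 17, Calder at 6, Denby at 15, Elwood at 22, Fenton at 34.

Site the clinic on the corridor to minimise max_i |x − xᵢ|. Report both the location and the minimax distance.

The 1-center on a line is the midpoint of the two extreme points: leftmost at 6, rightmost at 59.
Optimal location = (6 + 59)/2 = 32.5; maximum distance = (59 − 6)/2 = 26.5.

location 32.5, max distance 26.5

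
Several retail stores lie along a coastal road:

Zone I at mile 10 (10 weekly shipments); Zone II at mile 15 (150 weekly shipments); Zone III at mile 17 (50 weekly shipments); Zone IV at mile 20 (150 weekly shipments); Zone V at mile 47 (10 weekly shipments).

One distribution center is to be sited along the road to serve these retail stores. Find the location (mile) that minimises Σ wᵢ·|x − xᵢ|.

For a sum of weighted absolute distances on a line, the optimum is the weighted median (not the mean). Total weight W = 370; half-weight = 185.
Sort by position and accumulate weight:
  mile 10 (Zone I, w=10) → cum 10
  mile 15 (Zone II, w=150) → cum 160
  mile 17 (Zone III, w=50) → cum 210  ≥ 185 → median here
  mile 20 (Zone IV, w=150) → cum 360
  mile 47 (Zone V, w=10) → cum 370
Optimal location: mile 17.

x = 17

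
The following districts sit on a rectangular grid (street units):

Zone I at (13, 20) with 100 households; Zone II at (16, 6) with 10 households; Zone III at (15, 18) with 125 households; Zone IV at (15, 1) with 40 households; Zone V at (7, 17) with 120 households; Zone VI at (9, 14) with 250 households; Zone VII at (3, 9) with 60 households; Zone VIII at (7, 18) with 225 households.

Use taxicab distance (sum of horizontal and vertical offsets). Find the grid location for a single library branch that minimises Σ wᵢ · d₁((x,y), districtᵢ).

Manhattan distance separates: Σwᵢ(|x−xᵢ|+|y−yᵢ|) = Σwᵢ|x−xᵢ| + Σwᵢ|y−yᵢ|, so x and y are optimised independently as 1-D weighted medians.
Total weight W = 930; half = 465.
x-coordinate, sorted with cumulative weight:
  x=3 (Zone VII, w=60) cum 60
  x=7 (Zone V, w=120) cum 180
  x=7 (Zone VIII, w=225) cum 405
  x=9 (Zone VI, w=250) cum 655  ← median
  x=13 (Zone I, w=100) cum 755
  x=15 (Zone III, w=125) cum 880
  x=15 (Zone IV, w=40) cum 920
  x=16 (Zone II, w=10) cum 930
⇒ x* = 9
y-coordinate, sorted with cumulative weight:
  y=1 (Zone IV, w=40) cum 40
  y=6 (Zone II, w=10) cum 50
  y=9 (Zone VII, w=60) cum 110
  y=14 (Zone VI, w=250) cum 360
  y=17 (Zone V, w=120) cum 480  ← median
  y=18 (Zone III, w=125) cum 605
  y=18 (Zone VIII, w=225) cum 830
  y=20 (Zone I, w=100) cum 930
⇒ y* = 17

(9, 17)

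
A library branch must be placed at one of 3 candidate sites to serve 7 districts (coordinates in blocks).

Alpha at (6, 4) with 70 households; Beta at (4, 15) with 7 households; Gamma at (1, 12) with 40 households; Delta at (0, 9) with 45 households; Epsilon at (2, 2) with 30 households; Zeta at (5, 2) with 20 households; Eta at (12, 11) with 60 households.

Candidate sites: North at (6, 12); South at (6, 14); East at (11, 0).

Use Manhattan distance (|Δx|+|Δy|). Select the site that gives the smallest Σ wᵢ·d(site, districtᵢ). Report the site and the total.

Total weighted distance at each candidate:
  North (6, 12): total = 2260
  South (6, 14): total = 2776
  East (11, 0): total = 3774
Minimum is at North with total 2260 blocks.

North, total 2260 blocks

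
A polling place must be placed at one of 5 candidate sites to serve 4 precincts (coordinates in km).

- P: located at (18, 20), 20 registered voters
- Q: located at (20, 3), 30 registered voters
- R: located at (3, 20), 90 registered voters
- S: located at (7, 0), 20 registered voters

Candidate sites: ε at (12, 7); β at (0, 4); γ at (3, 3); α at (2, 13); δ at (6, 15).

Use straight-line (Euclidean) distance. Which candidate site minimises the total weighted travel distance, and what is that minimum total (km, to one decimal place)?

δ, total 1638.6 km

Total weighted distance at each candidate:
  ε (12, 7): total = 2149.8
  β (0, 4): total = 2708.8
  γ (3, 3): total = 2593.4
  α (2, 13): total = 1882.0
  δ (6, 15): total = 1638.6
Minimum is at δ with total 1638.6 km.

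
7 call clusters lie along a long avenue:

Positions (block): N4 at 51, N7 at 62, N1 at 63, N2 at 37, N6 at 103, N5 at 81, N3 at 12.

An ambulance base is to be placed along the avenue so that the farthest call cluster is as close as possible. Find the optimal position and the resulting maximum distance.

The 1-center on a line is the midpoint of the two extreme points: leftmost at 12, rightmost at 103.
Optimal location = (12 + 103)/2 = 57.5; maximum distance = (103 − 12)/2 = 45.5.

location 57.5, max distance 45.5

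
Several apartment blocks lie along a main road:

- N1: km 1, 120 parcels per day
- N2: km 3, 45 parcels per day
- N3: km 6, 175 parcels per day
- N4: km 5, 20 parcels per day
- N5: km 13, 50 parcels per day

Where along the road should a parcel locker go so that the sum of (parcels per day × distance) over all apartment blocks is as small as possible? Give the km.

For a sum of weighted absolute distances on a line, the optimum is the weighted median (not the mean). Total weight W = 410; half-weight = 205.
Sort by position and accumulate weight:
  km 1 (N1, w=120) → cum 120
  km 3 (N2, w=45) → cum 165
  km 5 (N4, w=20) → cum 185
  km 6 (N3, w=175) → cum 360  ≥ 205 → median here
  km 13 (N5, w=50) → cum 410
Optimal location: km 6.

x = 6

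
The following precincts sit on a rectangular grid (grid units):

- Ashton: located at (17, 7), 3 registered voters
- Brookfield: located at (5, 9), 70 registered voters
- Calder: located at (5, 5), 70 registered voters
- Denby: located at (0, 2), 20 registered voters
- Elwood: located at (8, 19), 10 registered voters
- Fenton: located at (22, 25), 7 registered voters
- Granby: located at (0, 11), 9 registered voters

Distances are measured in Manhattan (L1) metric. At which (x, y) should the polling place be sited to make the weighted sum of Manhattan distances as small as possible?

(5, 9)

Manhattan distance separates: Σwᵢ(|x−xᵢ|+|y−yᵢ|) = Σwᵢ|x−xᵢ| + Σwᵢ|y−yᵢ|, so x and y are optimised independently as 1-D weighted medians.
Total weight W = 189; half = 94.5.
x-coordinate, sorted with cumulative weight:
  x=0 (Denby, w=20) cum 20
  x=0 (Granby, w=9) cum 29
  x=5 (Brookfield, w=70) cum 99  ← median
  x=5 (Calder, w=70) cum 169
  x=8 (Elwood, w=10) cum 179
  x=17 (Ashton, w=3) cum 182
  x=22 (Fenton, w=7) cum 189
⇒ x* = 5
y-coordinate, sorted with cumulative weight:
  y=2 (Denby, w=20) cum 20
  y=5 (Calder, w=70) cum 90
  y=7 (Ashton, w=3) cum 93
  y=9 (Brookfield, w=70) cum 163  ← median
  y=11 (Granby, w=9) cum 172
  y=19 (Elwood, w=10) cum 182
  y=25 (Fenton, w=7) cum 189
⇒ y* = 9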